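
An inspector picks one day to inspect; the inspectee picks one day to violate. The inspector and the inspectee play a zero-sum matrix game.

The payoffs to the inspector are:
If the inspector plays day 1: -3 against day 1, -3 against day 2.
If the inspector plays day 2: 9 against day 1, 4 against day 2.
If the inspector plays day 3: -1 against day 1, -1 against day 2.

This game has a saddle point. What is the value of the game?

4

Row minima: -3, 4, -1 → the inspector's maximin is 4.
Column maxima: 9, 4 → the inspectee's minimax is 4.
They coincide at (day 2, day 2), so the value is 4.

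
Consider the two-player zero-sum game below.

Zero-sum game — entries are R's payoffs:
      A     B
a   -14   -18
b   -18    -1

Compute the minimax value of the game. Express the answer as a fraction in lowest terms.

-310/21

Row minima are -18 and -18, so R's maximin is -18; column maxima are -14 and -1, so C's minimax is -14. These differ, so the equilibrium is in mixed strategies.
Let R play a with probability p. C is indifferent when −14p − 18(1−p) = −18p − (1−p), giving p = 17/21.
Let C play A with probability q. R is indifferent when −14q − 18(1−q) = −18q − (1−q), giving q = 17/21.
The value is -14·(17/21) + (-18)·(4/21) = -310/21.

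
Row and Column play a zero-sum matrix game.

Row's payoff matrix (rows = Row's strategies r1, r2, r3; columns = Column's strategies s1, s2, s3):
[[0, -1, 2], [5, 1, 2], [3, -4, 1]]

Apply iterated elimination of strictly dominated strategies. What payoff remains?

Column s3 is strictly dominated by s2 for Column (-1<2, 1<2, -4<1); eliminate s3.
Column s1 is strictly dominated by s2 for Column (-1<0, 1<5, -4<3); eliminate s1.
Row r3 is strictly dominated by row r1 (-1>-4); eliminate r3.
Row r1 is strictly dominated by row r2 (1>-1); eliminate r1.
Only (r2, s2) remains, with payoff 1.

1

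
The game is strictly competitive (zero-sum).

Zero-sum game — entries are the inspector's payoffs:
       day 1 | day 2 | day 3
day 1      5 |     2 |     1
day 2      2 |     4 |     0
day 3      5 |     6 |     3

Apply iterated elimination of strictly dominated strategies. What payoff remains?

Row day 2 is strictly dominated by row day 3 (5>2, 6>4, 3>0); eliminate day 2.
Column day 1 is strictly dominated by day 3 for the inspectee (1<5, 3<5); eliminate day 1.
Row day 1 is strictly dominated by row day 3 (6>2, 3>1); eliminate day 1.
Column day 2 is strictly dominated by day 3 for the inspectee (3<6); eliminate day 2.
Only (day 3, day 3) remains, with payoff 3.

3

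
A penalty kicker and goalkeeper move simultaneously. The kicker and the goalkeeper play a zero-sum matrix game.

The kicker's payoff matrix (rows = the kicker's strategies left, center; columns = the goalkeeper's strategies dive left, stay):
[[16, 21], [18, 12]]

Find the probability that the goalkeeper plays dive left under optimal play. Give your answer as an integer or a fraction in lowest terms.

Row minima are 16 and 12, so the kicker's maximin is 16; column maxima are 18 and 21, so the goalkeeper's minimax is 18. These differ, so the equilibrium is in mixed strategies.
Let the goalkeeper play dive left with probability q. The kicker is indifferent when 16q + 21(1−q) = 18q + 12(1−q), giving q = 9/11.

9/11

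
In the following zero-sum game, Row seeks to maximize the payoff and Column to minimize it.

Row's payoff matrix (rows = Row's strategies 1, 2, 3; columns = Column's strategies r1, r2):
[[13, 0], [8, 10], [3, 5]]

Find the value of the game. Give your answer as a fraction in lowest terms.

Row 3 is strictly dominated by row 2, so Row never plays it.
The remaining 2×2 game on (1, 2) × (r1, r2) has no saddle point. Let Row play 1 with probability p; indifference gives 13p + 8(1−p) = 10(1−p), so p = 2/15.
Similarly Column's optimal q on r1 is 2/3, and the value is 13·(2/3) + (0)·(1/3) = 26/3.

26/3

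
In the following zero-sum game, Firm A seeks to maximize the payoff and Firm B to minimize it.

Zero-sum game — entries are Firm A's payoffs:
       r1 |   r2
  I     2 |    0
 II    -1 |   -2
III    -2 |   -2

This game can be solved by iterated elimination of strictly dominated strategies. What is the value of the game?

Row II is strictly dominated by row I (2>-1, 0>-2); eliminate II.
Row III is strictly dominated by row I (2>-2, 0>-2); eliminate III.
Column r1 is strictly dominated by r2 for Firm B (0<2); eliminate r1.
Only (I, r2) remains, with payoff 0.

0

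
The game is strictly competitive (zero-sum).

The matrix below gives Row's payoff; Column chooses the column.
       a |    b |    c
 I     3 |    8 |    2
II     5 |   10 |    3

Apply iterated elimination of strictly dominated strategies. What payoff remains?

3

Row I is strictly dominated by row II (5>3, 10>8, 3>2); eliminate I.
Column b is strictly dominated by a for Column (5<10); eliminate b.
Column a is strictly dominated by c for Column (3<5); eliminate a.
Only (II, c) remains, with payoff 3.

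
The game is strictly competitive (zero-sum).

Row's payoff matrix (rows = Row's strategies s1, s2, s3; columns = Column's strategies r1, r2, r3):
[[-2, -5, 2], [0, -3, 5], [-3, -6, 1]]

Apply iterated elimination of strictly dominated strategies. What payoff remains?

Column r1 is strictly dominated by r2 for Column (-5<-2, -3<0, -6<-3); eliminate r1.
Row s3 is strictly dominated by row s1 (-5>-6, 2>1); eliminate s3.
Column r3 is strictly dominated by r2 for Column (-5<2, -3<5); eliminate r3.
Row s1 is strictly dominated by row s2 (-3>-5); eliminate s1.
Only (s2, r2) remains, with payoff -3.

-3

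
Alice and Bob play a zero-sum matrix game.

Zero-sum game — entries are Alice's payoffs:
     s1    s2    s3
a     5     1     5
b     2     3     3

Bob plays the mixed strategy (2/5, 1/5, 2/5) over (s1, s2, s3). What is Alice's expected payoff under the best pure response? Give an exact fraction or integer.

21/5

a: (5)·(2/5) + (1)·(1/5) + (5)·(2/5) = 21/5.
b: (2)·(2/5) + (3)·(1/5) + (3)·(2/5) = 13/5.
The best pure response is a with expected payoff 21/5.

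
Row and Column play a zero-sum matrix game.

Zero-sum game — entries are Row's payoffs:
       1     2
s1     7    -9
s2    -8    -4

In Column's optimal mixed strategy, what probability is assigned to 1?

Row minima are -9 and -8, so Row's maximin is -8; column maxima are 7 and -4, so Column's minimax is -4. These differ, so the equilibrium is in mixed strategies.
Let Column play 1 with probability q. Row is indifferent when 7q − 9(1−q) = −8q − 4(1−q), giving q = 1/4.

1/4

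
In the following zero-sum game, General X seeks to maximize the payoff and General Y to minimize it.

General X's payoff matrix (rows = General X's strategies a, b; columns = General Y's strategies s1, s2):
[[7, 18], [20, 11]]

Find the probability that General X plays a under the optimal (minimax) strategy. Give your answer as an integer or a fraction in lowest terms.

9/20

Row minima are 7 and 11, so General X's maximin is 11; column maxima are 20 and 18, so General Y's minimax is 18. These differ, so the equilibrium is in mixed strategies.
Let General X play a with probability p. General Y is indifferent when 7p + 20(1−p) = 18p + 11(1−p), giving p = 9/20.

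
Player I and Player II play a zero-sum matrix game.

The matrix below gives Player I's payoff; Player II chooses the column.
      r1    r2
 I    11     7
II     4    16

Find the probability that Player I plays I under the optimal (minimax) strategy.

3/4

Row minima are 7 and 4, so Player I's maximin is 7; column maxima are 11 and 16, so Player II's minimax is 11. These differ, so the equilibrium is in mixed strategies.
Let Player I play I with probability p. Player II is indifferent when 11p + 4(1−p) = 7p + 16(1−p), giving p = 3/4.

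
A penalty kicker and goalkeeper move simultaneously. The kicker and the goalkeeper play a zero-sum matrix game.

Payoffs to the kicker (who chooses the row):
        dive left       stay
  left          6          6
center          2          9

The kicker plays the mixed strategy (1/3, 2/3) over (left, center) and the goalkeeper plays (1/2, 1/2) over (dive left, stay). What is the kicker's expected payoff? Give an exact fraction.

Against (1/2, 1/2), each row's expected payoff is left: 6; center: 11/2.
Taking the (1/3, 2/3)-weighted average: (1/3)·(6) + (2/3)·(11/2) = 17/3.

17/3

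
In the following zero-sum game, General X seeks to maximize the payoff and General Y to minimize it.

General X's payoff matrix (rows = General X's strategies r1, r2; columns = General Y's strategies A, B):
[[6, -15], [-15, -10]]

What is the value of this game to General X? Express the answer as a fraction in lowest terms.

Row minima are -15 and -15, so General X's maximin is -15; column maxima are 6 and -10, so General Y's minimax is -10. These differ, so the equilibrium is in mixed strategies.
Let General X play r1 with probability p. General Y is indifferent when 6p − 15(1−p) = −15p − 10(1−p), giving p = 5/26.
Let General Y play A with probability q. General X is indifferent when 6q − 15(1−q) = −15q − 10(1−q), giving q = 5/26.
The value is 6·(5/26) + (-15)·(21/26) = -285/26.

-285/26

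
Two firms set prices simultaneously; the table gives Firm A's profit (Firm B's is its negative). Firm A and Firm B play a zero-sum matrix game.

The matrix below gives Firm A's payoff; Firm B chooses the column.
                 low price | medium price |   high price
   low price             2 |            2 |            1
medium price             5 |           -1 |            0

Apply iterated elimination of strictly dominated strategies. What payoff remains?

Column low price is strictly dominated by high price for Firm B (1<2, 0<5); eliminate low price.
Row medium price is strictly dominated by row low price (2>-1, 1>0); eliminate medium price.
Column medium price is strictly dominated by high price for Firm B (1<2); eliminate medium price.
Only (low price, high price) remains, with payoff 1.

1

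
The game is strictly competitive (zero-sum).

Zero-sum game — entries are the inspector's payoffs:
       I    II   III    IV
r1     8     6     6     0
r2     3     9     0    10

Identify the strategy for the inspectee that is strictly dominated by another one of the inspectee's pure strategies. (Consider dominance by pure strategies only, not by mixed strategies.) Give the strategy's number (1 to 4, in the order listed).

The inspectee prefers columns that give the inspector less. Compare I with III: 6 < 8, 0 < 3.
So III strictly dominates I for the inspectee; I is strictly dominated.

1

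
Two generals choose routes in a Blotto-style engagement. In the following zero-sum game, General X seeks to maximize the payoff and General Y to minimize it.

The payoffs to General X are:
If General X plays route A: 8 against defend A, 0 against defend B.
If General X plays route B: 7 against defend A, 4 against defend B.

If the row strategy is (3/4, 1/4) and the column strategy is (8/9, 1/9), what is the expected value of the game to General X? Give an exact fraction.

7

Against (8/9, 1/9), each row's expected payoff is route A: 64/9; route B: 20/3.
Taking the (3/4, 1/4)-weighted average: (3/4)·(64/9) + (1/4)·(20/3) = 7.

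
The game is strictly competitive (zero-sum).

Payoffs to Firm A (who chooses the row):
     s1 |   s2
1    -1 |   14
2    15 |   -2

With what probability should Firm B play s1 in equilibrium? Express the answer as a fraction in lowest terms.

Row minima are -1 and -2, so Firm A's maximin is -1; column maxima are 15 and 14, so Firm B's minimax is 14. These differ, so the equilibrium is in mixed strategies.
Let Firm B play s1 with probability q. Firm A is indifferent when −q + 14(1−q) = 15q − 2(1−q), giving q = 1/2.

1/2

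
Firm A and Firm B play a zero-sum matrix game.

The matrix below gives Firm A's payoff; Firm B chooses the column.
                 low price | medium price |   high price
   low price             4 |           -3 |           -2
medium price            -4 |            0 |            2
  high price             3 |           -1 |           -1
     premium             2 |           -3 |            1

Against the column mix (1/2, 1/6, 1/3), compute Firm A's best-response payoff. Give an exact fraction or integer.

1

low price: (4)·(1/2) + (-3)·(1/6) + (-2)·(1/3) = 5/6.
medium price: (-4)·(1/2) + (0)·(1/6) + (2)·(1/3) = -4/3.
high price: (3)·(1/2) + (-1)·(1/6) + (-1)·(1/3) = 1.
premium: (2)·(1/2) + (-3)·(1/6) + (1)·(1/3) = 5/6.
The best pure response is high price with expected payoff 1.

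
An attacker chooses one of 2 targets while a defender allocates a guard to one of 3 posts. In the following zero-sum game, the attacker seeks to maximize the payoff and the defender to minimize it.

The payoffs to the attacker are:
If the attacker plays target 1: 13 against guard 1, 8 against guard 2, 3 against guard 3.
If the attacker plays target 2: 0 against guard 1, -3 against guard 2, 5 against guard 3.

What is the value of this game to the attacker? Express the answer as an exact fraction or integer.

Column guard 1 is strictly dominated by guard 2 for the defender (it gives the attacker more in every row).
The remaining 2×2 game on (target 1, target 2) × (guard 2, guard 3) has no saddle point. Let the attacker play target 1 with probability p; indifference gives 8p − 3(1−p) = 3p + 5(1−p), so p = 8/13.
Similarly the defender's optimal q on guard 2 is 2/13, and the value is 8·(2/13) + (3)·(11/13) = 49/13.

49/13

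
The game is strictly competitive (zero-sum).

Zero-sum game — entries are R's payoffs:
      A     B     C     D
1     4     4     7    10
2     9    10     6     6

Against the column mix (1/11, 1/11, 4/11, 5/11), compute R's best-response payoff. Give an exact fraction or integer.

1: (4)·(1/11) + (4)·(1/11) + (7)·(4/11) + (10)·(5/11) = 86/11.
2: (9)·(1/11) + (10)·(1/11) + (6)·(4/11) + (6)·(5/11) = 73/11.
The best pure response is 1 with expected payoff 86/11.

86/11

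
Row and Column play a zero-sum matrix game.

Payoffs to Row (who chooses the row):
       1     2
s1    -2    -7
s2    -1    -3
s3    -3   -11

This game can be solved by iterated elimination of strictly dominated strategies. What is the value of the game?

Row s3 is strictly dominated by row s1 (-2>-3, -7>-11); eliminate s3.
Column 1 is strictly dominated by 2 for Column (-7<-2, -3<-1); eliminate 1.
Row s1 is strictly dominated by row s2 (-3>-7); eliminate s1.
Only (s2, 2) remains, with payoff -3.

-3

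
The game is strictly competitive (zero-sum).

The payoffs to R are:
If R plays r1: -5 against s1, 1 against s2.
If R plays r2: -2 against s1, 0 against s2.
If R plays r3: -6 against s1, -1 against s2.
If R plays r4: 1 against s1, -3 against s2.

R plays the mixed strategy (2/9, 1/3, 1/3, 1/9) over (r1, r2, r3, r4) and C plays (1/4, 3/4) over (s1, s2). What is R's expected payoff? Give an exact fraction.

Against (1/4, 3/4), each row's expected payoff is r1: -1/2; r2: -1/2; r3: -9/4; r4: -2.
Taking the (2/9, 1/3, 1/3, 1/9)-weighted average: (2/9)·(-1/2) + (1/3)·(-1/2) + (1/3)·(-9/4) + (1/9)·(-2) = -5/4.

-5/4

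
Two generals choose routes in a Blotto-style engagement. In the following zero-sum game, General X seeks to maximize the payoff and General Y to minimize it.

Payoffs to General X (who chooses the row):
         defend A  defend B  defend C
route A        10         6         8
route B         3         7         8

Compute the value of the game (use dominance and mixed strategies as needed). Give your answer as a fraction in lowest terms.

13/2

Column defend C is strictly dominated by defend B for General Y (it gives General X more in every row).
The remaining 2×2 game on (route A, route B) × (defend A, defend B) has no saddle point. Let General X play route A with probability p; indifference gives 10p + 3(1−p) = 6p + 7(1−p), so p = 1/2.
Similarly General Y's optimal q on defend A is 1/8, and the value is 10·(1/8) + (6)·(7/8) = 13/2.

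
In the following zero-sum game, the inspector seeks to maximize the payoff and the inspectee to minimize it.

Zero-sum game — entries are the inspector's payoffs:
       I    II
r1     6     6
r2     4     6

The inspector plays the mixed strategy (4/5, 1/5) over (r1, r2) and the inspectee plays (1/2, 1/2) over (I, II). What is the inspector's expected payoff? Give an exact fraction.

Against (1/2, 1/2), each row's expected payoff is r1: 6; r2: 5.
Taking the (4/5, 1/5)-weighted average: (4/5)·(6) + (1/5)·(5) = 29/5.

29/5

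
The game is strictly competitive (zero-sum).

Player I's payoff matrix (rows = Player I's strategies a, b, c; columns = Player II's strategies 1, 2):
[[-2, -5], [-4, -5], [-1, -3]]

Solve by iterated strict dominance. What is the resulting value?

-3

Column 1 is strictly dominated by 2 for Player II (-5<-2, -5<-4, -3<-1); eliminate 1.
Row a is strictly dominated by row c (-3>-5); eliminate a.
Row b is strictly dominated by row c (-3>-5); eliminate b.
Only (c, 2) remains, with payoff -3.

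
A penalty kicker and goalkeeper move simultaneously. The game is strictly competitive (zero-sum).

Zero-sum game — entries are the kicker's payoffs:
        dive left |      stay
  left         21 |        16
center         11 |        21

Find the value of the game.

53/3

Row minima are 16 and 11, so the kicker's maximin is 16; column maxima are 21 and 21, so the goalkeeper's minimax is 21. These differ, so the equilibrium is in mixed strategies.
Let the kicker play left with probability p. The goalkeeper is indifferent when 21p + 11(1−p) = 16p + 21(1−p), giving p = 2/3.
Let the goalkeeper play dive left with probability q. The kicker is indifferent when 21q + 16(1−q) = 11q + 21(1−q), giving q = 1/3.
The value is 21·(1/3) + (16)·(2/3) = 53/3.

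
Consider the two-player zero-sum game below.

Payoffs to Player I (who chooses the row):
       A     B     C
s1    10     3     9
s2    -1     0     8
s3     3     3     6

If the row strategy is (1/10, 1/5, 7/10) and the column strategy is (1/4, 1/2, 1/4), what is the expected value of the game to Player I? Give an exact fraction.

18/5

Against (1/4, 1/2, 1/4), each row's expected payoff is s1: 25/4; s2: 7/4; s3: 15/4.
Taking the (1/10, 1/5, 7/10)-weighted average: (1/10)·(25/4) + (1/5)·(7/4) + (7/10)·(15/4) = 18/5.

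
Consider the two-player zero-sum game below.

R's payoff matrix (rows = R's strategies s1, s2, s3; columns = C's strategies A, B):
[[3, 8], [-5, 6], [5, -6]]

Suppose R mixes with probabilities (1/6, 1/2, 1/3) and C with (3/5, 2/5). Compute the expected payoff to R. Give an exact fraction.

11/15

Against (3/5, 2/5), each row's expected payoff is s1: 5; s2: -3/5; s3: 3/5.
Taking the (1/6, 1/2, 1/3)-weighted average: (1/6)·(5) + (1/2)·(-3/5) + (1/3)·(3/5) = 11/15.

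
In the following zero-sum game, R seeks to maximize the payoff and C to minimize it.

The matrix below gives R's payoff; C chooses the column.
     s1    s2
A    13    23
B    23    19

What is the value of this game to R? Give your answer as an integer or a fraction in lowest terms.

141/7

Row minima are 13 and 19, so R's maximin is 19; column maxima are 23 and 23, so C's minimax is 23. These differ, so the equilibrium is in mixed strategies.
Let R play A with probability p. C is indifferent when 13p + 23(1−p) = 23p + 19(1−p), giving p = 2/7.
Let C play s1 with probability q. R is indifferent when 13q + 23(1−q) = 23q + 19(1−q), giving q = 2/7.
The value is 13·(2/7) + (23)·(5/7) = 141/7.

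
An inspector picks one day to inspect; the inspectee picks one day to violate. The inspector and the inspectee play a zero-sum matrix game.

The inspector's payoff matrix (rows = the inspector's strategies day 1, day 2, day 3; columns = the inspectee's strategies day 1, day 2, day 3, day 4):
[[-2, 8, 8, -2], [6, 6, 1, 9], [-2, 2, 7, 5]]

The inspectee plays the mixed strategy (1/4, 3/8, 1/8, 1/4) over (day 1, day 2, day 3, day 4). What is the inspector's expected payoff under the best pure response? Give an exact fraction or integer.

day 1: (-2)·(1/4) + (8)·(3/8) + (8)·(1/8) + (-2)·(1/4) = 3.
day 2: (6)·(1/4) + (6)·(3/8) + (1)·(1/8) + (9)·(1/4) = 49/8.
day 3: (-2)·(1/4) + (2)·(3/8) + (7)·(1/8) + (5)·(1/4) = 19/8.
The best pure response is day 2 with expected payoff 49/8.

49/8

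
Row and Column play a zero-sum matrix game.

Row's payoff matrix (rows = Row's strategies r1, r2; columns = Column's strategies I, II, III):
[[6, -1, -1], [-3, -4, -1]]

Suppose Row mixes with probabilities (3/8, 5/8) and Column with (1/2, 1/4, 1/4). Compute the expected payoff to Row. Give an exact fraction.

-25/32

Against (1/2, 1/4, 1/4), each row's expected payoff is r1: 5/2; r2: -11/4.
Taking the (3/8, 5/8)-weighted average: (3/8)·(5/2) + (5/8)·(-11/4) = -25/32.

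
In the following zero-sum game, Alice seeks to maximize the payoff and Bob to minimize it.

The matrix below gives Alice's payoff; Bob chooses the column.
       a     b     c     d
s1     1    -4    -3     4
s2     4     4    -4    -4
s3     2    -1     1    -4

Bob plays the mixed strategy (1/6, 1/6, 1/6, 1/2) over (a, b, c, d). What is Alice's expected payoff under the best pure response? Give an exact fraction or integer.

s1: (1)·(1/6) + (-4)·(1/6) + (-3)·(1/6) + (4)·(1/2) = 1.
s2: (4)·(1/6) + (4)·(1/6) + (-4)·(1/6) + (-4)·(1/2) = -4/3.
s3: (2)·(1/6) + (-1)·(1/6) + (1)·(1/6) + (-4)·(1/2) = -5/3.
The best pure response is s1 with expected payoff 1.

1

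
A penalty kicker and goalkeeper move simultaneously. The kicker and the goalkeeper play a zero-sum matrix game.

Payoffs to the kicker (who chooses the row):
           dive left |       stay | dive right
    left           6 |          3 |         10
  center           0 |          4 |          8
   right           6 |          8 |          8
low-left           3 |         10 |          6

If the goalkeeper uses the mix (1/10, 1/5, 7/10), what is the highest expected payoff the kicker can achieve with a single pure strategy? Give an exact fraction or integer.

left: (6)·(1/10) + (3)·(1/5) + (10)·(7/10) = 41/5.
center: (0)·(1/10) + (4)·(1/5) + (8)·(7/10) = 32/5.
right: (6)·(1/10) + (8)·(1/5) + (8)·(7/10) = 39/5.
low-left: (3)·(1/10) + (10)·(1/5) + (6)·(7/10) = 13/2.
The best pure response is left with expected payoff 41/5.

41/5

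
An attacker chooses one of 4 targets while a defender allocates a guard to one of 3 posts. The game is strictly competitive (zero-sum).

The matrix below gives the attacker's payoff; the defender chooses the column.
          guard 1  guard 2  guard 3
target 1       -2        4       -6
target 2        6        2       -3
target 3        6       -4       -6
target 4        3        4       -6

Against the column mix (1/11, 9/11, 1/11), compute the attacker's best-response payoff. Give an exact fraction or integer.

3

target 1: (-2)·(1/11) + (4)·(9/11) + (-6)·(1/11) = 28/11.
target 2: (6)·(1/11) + (2)·(9/11) + (-3)·(1/11) = 21/11.
target 3: (6)·(1/11) + (-4)·(9/11) + (-6)·(1/11) = -36/11.
target 4: (3)·(1/11) + (4)·(9/11) + (-6)·(1/11) = 3.
The best pure response is target 4 with expected payoff 3.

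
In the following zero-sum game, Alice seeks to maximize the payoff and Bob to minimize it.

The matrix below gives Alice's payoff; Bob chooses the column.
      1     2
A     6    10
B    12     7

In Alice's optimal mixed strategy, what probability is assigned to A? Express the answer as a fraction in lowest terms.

Row minima are 6 and 7, so Alice's maximin is 7; column maxima are 12 and 10, so Bob's minimax is 10. These differ, so the equilibrium is in mixed strategies.
Let Alice play A with probability p. Bob is indifferent when 6p + 12(1−p) = 10p + 7(1−p), giving p = 5/9.

5/9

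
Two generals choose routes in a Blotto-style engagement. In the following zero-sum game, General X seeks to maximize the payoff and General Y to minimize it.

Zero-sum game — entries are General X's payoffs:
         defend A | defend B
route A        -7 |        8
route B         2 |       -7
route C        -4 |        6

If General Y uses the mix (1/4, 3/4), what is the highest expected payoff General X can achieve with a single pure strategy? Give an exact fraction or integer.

17/4

route A: (-7)·(1/4) + (8)·(3/4) = 17/4.
route B: (2)·(1/4) + (-7)·(3/4) = -19/4.
route C: (-4)·(1/4) + (6)·(3/4) = 7/2.
The best pure response is route A with expected payoff 17/4.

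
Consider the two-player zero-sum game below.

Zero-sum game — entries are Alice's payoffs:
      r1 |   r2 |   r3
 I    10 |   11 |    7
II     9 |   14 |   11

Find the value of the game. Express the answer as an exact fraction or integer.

47/5

Column r2 is strictly dominated by r1 for Bob (it gives Alice more in every row).
The remaining 2×2 game on (I, II) × (r1, r3) has no saddle point. Let Alice play I with probability p; indifference gives 10p + 9(1−p) = 7p + 11(1−p), so p = 2/5.
Similarly Bob's optimal q on r1 is 4/5, and the value is 10·(4/5) + (7)·(1/5) = 47/5.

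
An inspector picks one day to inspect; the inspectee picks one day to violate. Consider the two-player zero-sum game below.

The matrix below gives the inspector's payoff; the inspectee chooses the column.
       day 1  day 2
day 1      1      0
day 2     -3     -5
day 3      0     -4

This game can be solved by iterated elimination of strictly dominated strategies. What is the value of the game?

Column day 1 is strictly dominated by day 2 for the inspectee (0<1, -5<-3, -4<0); eliminate day 1.
Row day 2 is strictly dominated by row day 1 (0>-5); eliminate day 2.
Row day 3 is strictly dominated by row day 1 (0>-4); eliminate day 3.
Only (day 1, day 2) remains, with payoff 0.

0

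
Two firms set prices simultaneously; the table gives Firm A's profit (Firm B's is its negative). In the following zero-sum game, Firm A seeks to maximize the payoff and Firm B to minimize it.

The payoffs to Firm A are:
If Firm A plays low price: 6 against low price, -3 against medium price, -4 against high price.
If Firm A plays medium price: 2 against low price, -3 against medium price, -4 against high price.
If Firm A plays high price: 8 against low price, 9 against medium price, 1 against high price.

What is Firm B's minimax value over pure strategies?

The worst case (largest entry) in each column is low price: 8, medium price: 9, high price: 1.
The best (smallest) of these is 1.

1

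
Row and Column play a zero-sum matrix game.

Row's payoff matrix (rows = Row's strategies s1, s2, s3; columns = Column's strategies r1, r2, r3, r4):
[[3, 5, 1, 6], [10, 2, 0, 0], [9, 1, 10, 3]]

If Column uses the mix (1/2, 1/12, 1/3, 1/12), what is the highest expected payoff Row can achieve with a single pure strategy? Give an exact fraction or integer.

49/6

s1: (3)·(1/2) + (5)·(1/12) + (1)·(1/3) + (6)·(1/12) = 11/4.
s2: (10)·(1/2) + (2)·(1/12) + (0)·(1/3) + (0)·(1/12) = 31/6.
s3: (9)·(1/2) + (1)·(1/12) + (10)·(1/3) + (3)·(1/12) = 49/6.
The best pure response is s3 with expected payoff 49/6.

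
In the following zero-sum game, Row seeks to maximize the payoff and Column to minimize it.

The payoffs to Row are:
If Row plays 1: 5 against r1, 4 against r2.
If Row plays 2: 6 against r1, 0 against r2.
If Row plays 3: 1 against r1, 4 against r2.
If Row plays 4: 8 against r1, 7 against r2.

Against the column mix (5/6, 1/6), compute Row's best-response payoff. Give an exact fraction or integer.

1: (5)·(5/6) + (4)·(1/6) = 29/6.
2: (6)·(5/6) + (0)·(1/6) = 5.
3: (1)·(5/6) + (4)·(1/6) = 3/2.
4: (8)·(5/6) + (7)·(1/6) = 47/6.
The best pure response is 4 with expected payoff 47/6.

47/6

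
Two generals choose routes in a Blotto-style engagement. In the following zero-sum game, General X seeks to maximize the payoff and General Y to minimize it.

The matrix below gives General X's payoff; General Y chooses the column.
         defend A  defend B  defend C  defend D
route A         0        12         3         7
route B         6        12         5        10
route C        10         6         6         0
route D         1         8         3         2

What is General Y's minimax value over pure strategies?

6

The worst case (largest entry) in each column is defend A: 10, defend B: 12, defend C: 6, defend D: 10.
The best (smallest) of these is 6.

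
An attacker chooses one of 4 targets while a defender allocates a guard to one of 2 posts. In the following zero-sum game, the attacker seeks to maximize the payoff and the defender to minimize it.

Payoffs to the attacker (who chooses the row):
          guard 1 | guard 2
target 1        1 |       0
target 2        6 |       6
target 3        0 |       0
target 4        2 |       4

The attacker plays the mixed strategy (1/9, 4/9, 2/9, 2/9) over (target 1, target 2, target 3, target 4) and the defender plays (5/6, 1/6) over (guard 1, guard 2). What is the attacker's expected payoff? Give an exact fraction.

59/18

Against (5/6, 1/6), each row's expected payoff is target 1: 5/6; target 2: 6; target 3: 0; target 4: 7/3.
Taking the (1/9, 4/9, 2/9, 2/9)-weighted average: (1/9)·(5/6) + (4/9)·(6) + (2/9)·(0) + (2/9)·(7/3) = 59/18.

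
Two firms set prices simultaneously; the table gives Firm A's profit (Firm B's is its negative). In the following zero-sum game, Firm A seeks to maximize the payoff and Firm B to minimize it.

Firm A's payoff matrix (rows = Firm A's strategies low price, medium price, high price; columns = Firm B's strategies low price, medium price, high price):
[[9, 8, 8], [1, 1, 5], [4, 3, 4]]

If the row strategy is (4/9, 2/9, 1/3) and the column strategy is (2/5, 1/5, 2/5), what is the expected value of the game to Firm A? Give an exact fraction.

Against (2/5, 1/5, 2/5), each row's expected payoff is low price: 42/5; medium price: 13/5; high price: 19/5.
Taking the (4/9, 2/9, 1/3)-weighted average: (4/9)·(42/5) + (2/9)·(13/5) + (1/3)·(19/5) = 251/45.

251/45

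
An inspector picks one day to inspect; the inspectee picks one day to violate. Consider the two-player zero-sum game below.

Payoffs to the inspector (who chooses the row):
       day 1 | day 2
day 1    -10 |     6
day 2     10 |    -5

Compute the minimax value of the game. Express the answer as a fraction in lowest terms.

10/31

Row minima are -10 and -5, so the inspector's maximin is -5; column maxima are 10 and 6, so the inspectee's minimax is 6. These differ, so the equilibrium is in mixed strategies.
Let the inspector play day 1 with probability p. The inspectee is indifferent when −10p + 10(1−p) = 6p − 5(1−p), giving p = 15/31.
Let the inspectee play day 1 with probability q. The inspector is indifferent when −10q + 6(1−q) = 10q − 5(1−q), giving q = 11/31.
The value is -10·(11/31) + (6)·(20/31) = 10/31.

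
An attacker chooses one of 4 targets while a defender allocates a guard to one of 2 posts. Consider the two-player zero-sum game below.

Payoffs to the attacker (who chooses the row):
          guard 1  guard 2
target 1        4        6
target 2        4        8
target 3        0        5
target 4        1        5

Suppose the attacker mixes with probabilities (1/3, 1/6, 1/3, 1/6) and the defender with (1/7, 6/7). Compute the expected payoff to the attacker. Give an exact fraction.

Against (1/7, 6/7), each row's expected payoff is target 1: 40/7; target 2: 52/7; target 3: 30/7; target 4: 31/7.
Taking the (1/3, 1/6, 1/3, 1/6)-weighted average: (1/3)·(40/7) + (1/6)·(52/7) + (1/3)·(30/7) + (1/6)·(31/7) = 223/42.

223/42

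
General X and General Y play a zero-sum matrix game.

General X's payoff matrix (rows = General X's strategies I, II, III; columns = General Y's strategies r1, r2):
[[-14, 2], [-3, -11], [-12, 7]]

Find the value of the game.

Row I is strictly dominated by row III, so General X never plays it.
The remaining 2×2 game on (II, III) × (r1, r2) has no saddle point. Let General X play II with probability p; indifference gives −3p − 12(1−p) = −11p + 7(1−p), so p = 19/27.
Similarly General Y's optimal q on r1 is 2/3, and the value is -3·(2/3) + (-11)·(1/3) = -17/3.

-17/3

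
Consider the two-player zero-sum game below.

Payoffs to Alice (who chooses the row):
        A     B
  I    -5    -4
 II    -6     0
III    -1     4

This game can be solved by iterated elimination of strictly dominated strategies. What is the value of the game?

Column B is strictly dominated by A for Bob (-5<-4, -6<0, -1<4); eliminate B.
Row II is strictly dominated by row I (-5>-6); eliminate II.
Row I is strictly dominated by row III (-1>-5); eliminate I.
Only (III, A) remains, with payoff -1.

-1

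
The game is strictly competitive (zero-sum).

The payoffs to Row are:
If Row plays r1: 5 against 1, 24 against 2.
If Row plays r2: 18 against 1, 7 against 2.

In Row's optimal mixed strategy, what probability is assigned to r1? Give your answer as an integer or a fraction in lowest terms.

Row minima are 5 and 7, so Row's maximin is 7; column maxima are 18 and 24, so Column's minimax is 18. These differ, so the equilibrium is in mixed strategies.
Let Row play r1 with probability p. Column is indifferent when 5p + 18(1−p) = 24p + 7(1−p), giving p = 11/30.

11/30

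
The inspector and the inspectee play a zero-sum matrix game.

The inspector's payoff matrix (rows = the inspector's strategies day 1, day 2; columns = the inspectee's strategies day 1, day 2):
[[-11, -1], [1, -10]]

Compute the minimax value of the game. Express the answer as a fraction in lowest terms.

-37/7

Row minima are -11 and -10, so the inspector's maximin is -10; column maxima are 1 and -1, so the inspectee's minimax is -1. These differ, so the equilibrium is in mixed strategies.
Let the inspector play day 1 with probability p. The inspectee is indifferent when −11p + (1−p) = −p − 10(1−p), giving p = 11/21.
Let the inspectee play day 1 with probability q. The inspector is indifferent when −11q − (1−q) = q − 10(1−q), giving q = 3/7.
The value is -11·(3/7) + (-1)·(4/7) = -37/7.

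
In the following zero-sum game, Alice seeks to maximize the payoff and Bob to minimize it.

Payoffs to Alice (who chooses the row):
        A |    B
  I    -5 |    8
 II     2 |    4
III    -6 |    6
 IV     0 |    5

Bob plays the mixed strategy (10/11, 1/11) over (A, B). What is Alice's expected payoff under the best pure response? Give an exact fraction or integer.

I: (-5)·(10/11) + (8)·(1/11) = -42/11.
II: (2)·(10/11) + (4)·(1/11) = 24/11.
III: (-6)·(10/11) + (6)·(1/11) = -54/11.
IV: (0)·(10/11) + (5)·(1/11) = 5/11.
The best pure response is II with expected payoff 24/11.

24/11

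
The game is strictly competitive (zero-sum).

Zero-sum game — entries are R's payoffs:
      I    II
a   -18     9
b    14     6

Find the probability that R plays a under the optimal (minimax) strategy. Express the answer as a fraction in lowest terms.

Row minima are -18 and 6, so R's maximin is 6; column maxima are 14 and 9, so C's minimax is 9. These differ, so the equilibrium is in mixed strategies.
Let R play a with probability p. C is indifferent when −18p + 14(1−p) = 9p + 6(1−p), giving p = 8/35.

8/35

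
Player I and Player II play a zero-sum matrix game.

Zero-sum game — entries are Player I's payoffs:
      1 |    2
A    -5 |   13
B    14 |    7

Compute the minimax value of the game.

Row minima are -5 and 7, so Player I's maximin is 7; column maxima are 14 and 13, so Player II's minimax is 13. These differ, so the equilibrium is in mixed strategies.
Let Player I play A with probability p. Player II is indifferent when −5p + 14(1−p) = 13p + 7(1−p), giving p = 7/25.
Let Player II play 1 with probability q. Player I is indifferent when −5q + 13(1−q) = 14q + 7(1−q), giving q = 6/25.
The value is -5·(6/25) + (13)·(19/25) = 217/25.

217/25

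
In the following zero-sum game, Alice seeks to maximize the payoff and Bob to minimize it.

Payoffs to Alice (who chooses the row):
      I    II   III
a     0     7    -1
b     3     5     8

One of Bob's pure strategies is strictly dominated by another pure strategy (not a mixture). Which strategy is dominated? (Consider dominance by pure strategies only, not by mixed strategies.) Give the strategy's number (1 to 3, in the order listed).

Bob prefers columns that give Alice less. Compare II with I: 0 < 7, 3 < 5.
So I strictly dominates II for Bob; II is strictly dominated.

2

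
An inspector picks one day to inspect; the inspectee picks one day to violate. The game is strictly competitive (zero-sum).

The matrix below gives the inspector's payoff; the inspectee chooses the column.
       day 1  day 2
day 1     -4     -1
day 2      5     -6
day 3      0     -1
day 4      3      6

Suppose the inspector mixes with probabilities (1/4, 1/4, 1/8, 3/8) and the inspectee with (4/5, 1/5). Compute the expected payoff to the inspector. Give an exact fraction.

Against (4/5, 1/5), each row's expected payoff is day 1: -17/5; day 2: 14/5; day 3: -1/5; day 4: 18/5.
Taking the (1/4, 1/4, 1/8, 3/8)-weighted average: (1/4)·(-17/5) + (1/4)·(14/5) + (1/8)·(-1/5) + (3/8)·(18/5) = 47/40.

47/40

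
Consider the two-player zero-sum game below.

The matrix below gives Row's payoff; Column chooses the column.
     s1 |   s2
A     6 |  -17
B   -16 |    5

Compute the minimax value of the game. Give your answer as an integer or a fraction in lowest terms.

Row minima are -17 and -16, so Row's maximin is -16; column maxima are 6 and 5, so Column's minimax is 5. These differ, so the equilibrium is in mixed strategies.
Let Row play A with probability p. Column is indifferent when 6p − 16(1−p) = −17p + 5(1−p), giving p = 21/44.
Let Column play s1 with probability q. Row is indifferent when 6q − 17(1−q) = −16q + 5(1−q), giving q = 1/2.
The value is 6·(1/2) + (-17)·(1/2) = -11/2.

-11/2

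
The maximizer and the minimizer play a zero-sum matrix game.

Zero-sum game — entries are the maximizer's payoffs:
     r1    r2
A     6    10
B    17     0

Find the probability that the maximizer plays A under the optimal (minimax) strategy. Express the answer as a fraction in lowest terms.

17/21

Row minima are 6 and 0, so the maximizer's maximin is 6; column maxima are 17 and 10, so the minimizer's minimax is 10. These differ, so the equilibrium is in mixed strategies.
Let the maximizer play A with probability p. The minimizer is indifferent when 6p + 17(1−p) = 10p, giving p = 17/21.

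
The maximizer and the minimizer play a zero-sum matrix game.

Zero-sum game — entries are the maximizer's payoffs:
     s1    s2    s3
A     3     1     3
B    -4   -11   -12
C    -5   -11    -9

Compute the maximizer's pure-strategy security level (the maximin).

1

The worst-case payoff for each row is A: 1, B: -12, C: -11.
The best of these is 1.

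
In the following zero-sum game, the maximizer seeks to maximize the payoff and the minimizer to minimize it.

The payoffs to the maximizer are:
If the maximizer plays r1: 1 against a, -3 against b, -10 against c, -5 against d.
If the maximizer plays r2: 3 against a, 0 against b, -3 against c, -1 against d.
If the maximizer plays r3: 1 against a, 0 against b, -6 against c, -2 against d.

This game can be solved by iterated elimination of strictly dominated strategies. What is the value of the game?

Row r1 is strictly dominated by row r2 (3>1, 0>-3, -3>-10, -1>-5); eliminate r1.
Column d is strictly dominated by c for the minimizer (-3<-1, -6<-2); eliminate d.
Column b is strictly dominated by c for the minimizer (-3<0, -6<0); eliminate b.
Column a is strictly dominated by c for the minimizer (-3<3, -6<1); eliminate a.
Row r3 is strictly dominated by row r2 (-3>-6); eliminate r3.
Only (r2, c) remains, with payoff -3.

-3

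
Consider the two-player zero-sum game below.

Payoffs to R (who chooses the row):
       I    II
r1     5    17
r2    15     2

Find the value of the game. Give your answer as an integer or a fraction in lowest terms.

49/5

Row minima are 5 and 2, so R's maximin is 5; column maxima are 15 and 17, so C's minimax is 15. These differ, so the equilibrium is in mixed strategies.
Let R play r1 with probability p. C is indifferent when 5p + 15(1−p) = 17p + 2(1−p), giving p = 13/25.
Let C play I with probability q. R is indifferent when 5q + 17(1−q) = 15q + 2(1−q), giving q = 3/5.
The value is 5·(3/5) + (17)·(2/5) = 49/5.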